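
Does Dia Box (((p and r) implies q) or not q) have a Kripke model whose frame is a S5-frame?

Satisfiable

1. Dia Box (((p and r) implies q) or not q), 0
2. Box (((p and r) implies q) or not q), 1   [Dia-rule on 1: fresh world 1, 0R1]
3. ((p and r) implies q) or not q, 0   [Box-rule on 2 via 1R0]
4. ((p and r) implies q) or not q, 1   [Box-rule on 2 via 1R1]
5. not q, 0   [or-rule on 3 (branches; this branch)]
6. not q, 1   [or-rule on 4 (branches; this branch)]
Accessibility: 0R0, 0R1, 1R0, 1R1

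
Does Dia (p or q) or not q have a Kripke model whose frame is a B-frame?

1. Dia (p or q) or not q, w0
2. not q, w0   [or-rule on 1 (branches; this branch)]
Accessibility: w0Rw0

Satisfiable (open branch found)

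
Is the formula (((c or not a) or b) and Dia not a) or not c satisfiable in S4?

1. (((c or not a) or b) and Dia not a) or not c, 0
2. not c, 0   [or-rule on 1 (branches; this branch)]
Accessibility: 0R0

Satisfiable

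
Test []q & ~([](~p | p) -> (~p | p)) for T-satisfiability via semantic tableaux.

1. []q & ~([](~p | p) -> (~p | p)), w0
2. []q, w0   [&-rule on 1]
3. ~([](~p | p) -> (~p | p)), w0   [&-rule on 1]
4. [](~p | p), w0   [~->-rule on 3]
5. ~(~p | p), w0   [~->-rule on 3]
6. p, w0   [~|-rule on 5]
7. ~p, w0   [~|-rule on 5]
Accessibility: w0Rw0
Branch closes: p and ~p both at w0.
Every branch closes; the branch above is one of them.

Unsatisfiable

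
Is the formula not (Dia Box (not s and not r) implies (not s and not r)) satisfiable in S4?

Satisfiable

1. not (Dia Box (not s and not r) implies (not s and not r)), 0
2. Dia Box (not s and not r), 0
3. not (not s and not r), 0
4. r, 0
5. Box (not s and not r), 1
6. not s and not r, 1
7. not s, 1
8. not r, 1
Accessibility: 0R0, 0R1, 1R1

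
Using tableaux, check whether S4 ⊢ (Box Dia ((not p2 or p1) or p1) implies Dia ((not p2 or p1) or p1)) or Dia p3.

Tableau for the negation not ((Box Dia ((not p2 or p1) or p1) implies Dia ((not p2 or p1) or p1)) or Dia p3):
1. not ((Box Dia ((not p2 or p1) or p1) implies Dia ((not p2 or p1) or p1)) or Dia p3), u
2. not (Box Dia ((not p2 or p1) or p1) implies Dia ((not p2 or p1) or p1)), u
3. not Dia p3, u
4. Box Dia ((not p2 or p1) or p1), u
5. not Dia ((not p2 or p1) or p1), u
6. not p3, u
7. Dia ((not p2 or p1) or p1), u
8. not ((not p2 or p1) or p1), u
9. not (not p2 or p1), u
10. not p1, u
11. p2, u
12. (not p2 or p1) or p1, v
13. not p3, v
14. Dia ((not p2 or p1) or p1), v
15. not ((not p2 or p1) or p1), v
16. not (not p2 or p1), v
17. not p1, v
18. p2, v
19. not p2 or p1, v
20. p1, v
Accessibility: uRu, uRv, vRv
Branch closes: p1 and not p1 both at v.
Every branch of the negation's tableau closes; the branch above is one of them.

Valid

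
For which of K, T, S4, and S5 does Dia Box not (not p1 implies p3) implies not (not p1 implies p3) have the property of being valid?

S4-tableau for the negation not (Dia Box not (not p1 implies p3) implies not (not p1 implies p3)):
1. not (Dia Box not (not p1 implies p3) implies not (not p1 implies p3)), u
2. Dia Box not (not p1 implies p3), u
3. not p1 implies p3, u
4. p3, u
5. Box not (not p1 implies p3), v
6. not (not p1 implies p3), v
7. not p1, v
8. not p3, v
Accessibility: uRu, uRv, vRv
Complete open branch: countermodel on an S4-frame, so not valid in S4, nor in K, T (the same frame is also a K-frame and a T-frame).
S5-tableau for the negation not (Dia Box not (not p1 implies p3) implies not (not p1 implies p3)):
1. not (Dia Box not (not p1 implies p3) implies not (not p1 implies p3)), u
2. Dia Box not (not p1 implies p3), u
3. not p1 implies p3, u
4. p3, u
5. Box not (not p1 implies p3), v
6. not (not p1 implies p3), u
7. not p1, u
8. not p3, u
Accessibility: uRu, uRv, vRu, vRv
Branch closes: p3 and not p3 both at u.
Every branch closes (one shown): valid in S5.

S5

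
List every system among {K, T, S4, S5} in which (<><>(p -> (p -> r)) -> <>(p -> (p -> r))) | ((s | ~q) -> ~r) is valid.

K-tableau for the negation ~((<><>(p -> (p -> r)) -> <>(p -> (p -> r))) | ((s | ~q) -> ~r)):
1. ~((<><>(p -> (p -> r)) -> <>(p -> (p -> r))) | ((s | ~q) -> ~r)), u
2. ~(<><>(p -> (p -> r)) -> <>(p -> (p -> r))), u   [~|-rule on 1]
3. ~((s | ~q) -> ~r), u   [~|-rule on 1]
4. <><>(p -> (p -> r)), u   [~->-rule on 2]
5. ~<>(p -> (p -> r)), u   [~->-rule on 2]
6. s | ~q, u   [~->-rule on 3]
7. r, u   [~->-rule on 3]
8. ~q, u   [|-rule on 6 (branches; this branch)]
9. <>(p -> (p -> r)), v   [<>-rule on 4: fresh world v, uRv]
10. ~(p -> (p -> r)), v   [~<>-rule on 5 via uRv]
11. p, v   [~->-rule on 10]
12. ~(p -> r), v   [~->-rule on 10]
13. ~r, v   [~->-rule on 12]
14. p -> (p -> r), w   [<>-rule on 9: fresh world w, vRw]
15. p -> r, w   [->-rule on 14 (branches; this branch)]
16. r, w   [->-rule on 15 (branches; this branch)]
Accessibility: uRv, vRw
Complete open branch: countermodel on a K-frame, so not valid in K.
T-tableau for the negation ~((<><>(p -> (p -> r)) -> <>(p -> (p -> r))) | ((s | ~q) -> ~r)):
1. ~((<><>(p -> (p -> r)) -> <>(p -> (p -> r))) | ((s | ~q) -> ~r)), u
2. ~(<><>(p -> (p -> r)) -> <>(p -> (p -> r))), u   [~|-rule on 1]
3. ~((s | ~q) -> ~r), u   [~|-rule on 1]
4. <><>(p -> (p -> r)), u   [~->-rule on 2]
5. ~<>(p -> (p -> r)), u   [~->-rule on 2]
6. s | ~q, u   [~->-rule on 3]
7. r, u   [~->-rule on 3]
8. ~(p -> (p -> r)), u   [~<>-rule on 5 via uRu]
9. p, u   [~->-rule on 8]
10. ~(p -> r), u   [~->-rule on 8]
11. ~r, u   [~->-rule on 10]
Accessibility: uRu
Branch closes: r and ~r both at u.
Every branch closes (one shown): valid in T, hence also in S4, S5 (every theorem of T is a theorem of S4 and S5).

T, S4, S5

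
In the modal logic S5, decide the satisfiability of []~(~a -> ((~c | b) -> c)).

Satisfiable (open branch found)

1. []~(~a -> ((~c | b) -> c)), w0
2. ~(~a -> ((~c | b) -> c)), w0
3. ~a, w0
4. ~((~c | b) -> c), w0
5. ~c | b, w0
6. ~c, w0
7. b, w0
Accessibility: w0Rw0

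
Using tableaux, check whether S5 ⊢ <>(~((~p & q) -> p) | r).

Invalid (countermodel exists)

Tableau for the negation ~<>(~((~p & q) -> p) | r):
1. ~<>(~((~p & q) -> p) | r), u
2. ~(~((~p & q) -> p) | r), u
3. (~p & q) -> p, u
4. ~r, u
5. p, u
Accessibility: uRu
The negation has an open branch (countermodel exists).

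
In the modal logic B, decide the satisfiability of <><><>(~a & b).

1. <><><>(~a & b), 0
2. <><>(~a & b), 1
3. <>(~a & b), 2
4. ~a & b, 3
5. ~a, 3
6. b, 3
Accessibility: 0R0, 0R1, 1R0, 1R1, 1R2, 2R1, 2R2, 2R3, 3R2, 3R3

Satisfiable (open branch found)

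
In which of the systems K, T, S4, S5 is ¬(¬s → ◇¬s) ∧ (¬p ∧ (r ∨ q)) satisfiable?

K

T-tableau for the formula:
1. ¬(¬s → ◇¬s) ∧ (¬p ∧ (r ∨ q)), 0
2. ¬(¬s → ◇¬s), 0
3. ¬p ∧ (r ∨ q), 0
4. ¬s, 0
5. ¬◇¬s, 0
6. ¬p, 0
7. r ∨ q, 0
8. s, 0
Accessibility: 0R0
Branch closes: s and ¬s both at 0.
Every branch closes (one shown): unsatisfiable in T, hence also in S4, S5 (every S4/S5-frame is a T-frame).
K-tableau for the formula:
1. ¬(¬s → ◇¬s) ∧ (¬p ∧ (r ∨ q)), 0
2. ¬(¬s → ◇¬s), 0
3. ¬p ∧ (r ∨ q), 0
4. ¬s, 0
5. ¬◇¬s, 0
6. ¬p, 0
7. r ∨ q, 0
8. q, 0
Complete open branch: satisfiable in K.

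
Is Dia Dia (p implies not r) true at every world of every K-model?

Tableau for the negation not Dia Dia (p implies not r):
1. not Dia Dia (p implies not r), w0
The negation has an open branch (countermodel exists).

Not valid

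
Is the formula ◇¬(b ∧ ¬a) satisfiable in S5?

1. ◇¬(b ∧ ¬a), 0
2. ¬(b ∧ ¬a), 1   [◇-rule on 1: fresh world 1, 0R1]
3. a, 1   [¬∧-rule on 2 (branches; this branch)]
Accessibility: 0R0, 0R1, 1R0, 1R1

Satisfiable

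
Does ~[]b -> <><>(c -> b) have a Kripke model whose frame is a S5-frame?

Satisfiable (open branch found)

1. ~[]b -> <><>(c -> b), 0
2. <><>(c -> b), 0
3. <>(c -> b), 1
4. c -> b, 2
5. b, 2
Accessibility: 0R0, 0R1, 0R2, 1R0, 1R1, 1R2, 2R0, 2R1, 2R2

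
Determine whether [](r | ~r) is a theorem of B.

Yes, valid

Tableau for the negation ~[](r | ~r):
1. ~[](r | ~r), w0
2. ~(r | ~r), w1   [~[]-rule on 1: fresh world w1, w0Rw1]
3. ~r, w1   [~|-rule on 2]
4. r, w1   [~|-rule on 2]
Accessibility: w0Rw0, w0Rw1, w1Rw0, w1Rw1
Branch closes: r and ~r both at w1.
All branches of the negation close; one closing branch shown above.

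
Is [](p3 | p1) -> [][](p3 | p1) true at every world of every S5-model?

Tableau for the negation ~([](p3 | p1) -> [][](p3 | p1)):
1. ~([](p3 | p1) -> [][](p3 | p1)), u
2. [](p3 | p1), u
3. ~[][](p3 | p1), u
4. p3 | p1, u
5. p1, u
6. ~[](p3 | p1), v
7. p3 | p1, v
8. p1, v
9. ~(p3 | p1), w
10. ~p3, w
11. ~p1, w
12. p3 | p1, w
13. p1, w
Accessibility: uRu, uRv, uRw, vRu, vRv, vRw, wRu, wRv, wRw
Branch closes: p1 and ~p1 both at w.
All branches of the negation close; one closing branch shown above.

Valid in S5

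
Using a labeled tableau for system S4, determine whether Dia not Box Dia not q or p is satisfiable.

1. Dia not Box Dia not q or p, 0
2. p, 0
Accessibility: 0R0

Satisfiable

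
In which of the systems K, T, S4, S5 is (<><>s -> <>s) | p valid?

S4, S5

S4-tableau for the negation ~((<><>s -> <>s) | p):
1. ~((<><>s -> <>s) | p), w0
2. ~(<><>s -> <>s), w0
3. ~p, w0
4. <><>s, w0
5. ~<>s, w0
6. ~s, w0
7. <>s, w1
8. ~s, w1
9. s, w2
10. ~s, w2
Accessibility: w0Rw0, w0Rw1, w0Rw2, w1Rw1, w1Rw2, w2Rw2
Branch closes: s and ~s both at w2.
Every branch closes (one shown): valid in S4, hence also in S5 (every theorem of S4 is a theorem of S5).
T-tableau for the negation ~((<><>s -> <>s) | p):
1. ~((<><>s -> <>s) | p), w0
2. ~(<><>s -> <>s), w0
3. ~p, w0
4. <><>s, w0
5. ~<>s, w0
6. ~s, w0
7. <>s, w1
8. ~s, w1
9. s, w2
Accessibility: w0Rw0, w0Rw1, w1Rw1, w1Rw2, w2Rw2
Complete open branch: countermodel on a T-frame, so not valid in T, nor in K (the same frame is also a K-frame).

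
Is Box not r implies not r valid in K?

Tableau for the negation not (Box not r implies not r):
1. not (Box not r implies not r), u
2. Box not r, u   [neg-implies-rule on 1]
3. r, u   [neg-implies-rule on 1]
The negation has an open branch (countermodel exists).

Not valid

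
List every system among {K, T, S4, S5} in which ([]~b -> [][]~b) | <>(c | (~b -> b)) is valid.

S4, S5

T-tableau for the negation ~(([]~b -> [][]~b) | <>(c | (~b -> b))):
1. ~(([]~b -> [][]~b) | <>(c | (~b -> b))), 0
2. ~([]~b -> [][]~b), 0
3. ~<>(c | (~b -> b)), 0
4. []~b, 0
5. ~[][]~b, 0
6. ~(c | (~b -> b)), 0
7. ~c, 0
8. ~(~b -> b), 0
9. ~b, 0
10. ~[]~b, 1
11. ~(c | (~b -> b)), 1
12. ~c, 1
13. ~(~b -> b), 1
14. ~b, 1
15. b, 2
Accessibility: 0R0, 0R1, 1R1, 1R2, 2R2
Complete open branch: countermodel on a T-frame, so not valid in T, nor in K (the same frame is also a K-frame).
S4-tableau for the negation ~(([]~b -> [][]~b) | <>(c | (~b -> b))):
1. ~(([]~b -> [][]~b) | <>(c | (~b -> b))), 0
2. ~([]~b -> [][]~b), 0
3. ~<>(c | (~b -> b)), 0
4. []~b, 0
5. ~[][]~b, 0
6. ~(c | (~b -> b)), 0
7. ~c, 0
8. ~(~b -> b), 0
9. ~b, 0
10. ~[]~b, 1
11. ~(c | (~b -> b)), 1
12. ~c, 1
13. ~(~b -> b), 1
14. ~b, 1
15. b, 2
16. ~(c | (~b -> b)), 2
17. ~c, 2
18. ~(~b -> b), 2
19. ~b, 2
Accessibility: 0R0, 0R1, 0R2, 1R1, 1R2, 2R2
Branch closes: b and ~b both at 2.
Every branch closes (one shown): valid in S4, hence also in S5 (every theorem of S4 is a theorem of S5).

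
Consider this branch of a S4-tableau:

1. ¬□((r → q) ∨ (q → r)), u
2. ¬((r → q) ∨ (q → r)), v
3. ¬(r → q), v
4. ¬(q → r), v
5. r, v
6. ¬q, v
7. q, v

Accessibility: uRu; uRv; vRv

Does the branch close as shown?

Both q and ¬q appear at v.

Yes, closed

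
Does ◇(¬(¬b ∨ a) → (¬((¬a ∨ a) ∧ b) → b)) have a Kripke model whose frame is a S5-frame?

1. ◇(¬(¬b ∨ a) → (¬((¬a ∨ a) ∧ b) → b)), w0
2. ¬(¬b ∨ a) → (¬((¬a ∨ a) ∧ b) → b), w1
3. ¬((¬a ∨ a) ∧ b) → b, w1
4. b, w1
Accessibility: w0Rw0, w0Rw1, w1Rw0, w1Rw1

Satisfiable (open branch found)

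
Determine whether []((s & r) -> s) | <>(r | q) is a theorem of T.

Tableau for the negation ~([]((s & r) -> s) | <>(r | q)):
1. ~([]((s & r) -> s) | <>(r | q)), w0
2. ~[]((s & r) -> s), w0   [~|-rule on 1]
3. ~<>(r | q), w0   [~|-rule on 1]
4. ~(r | q), w0   [~<>-rule on 3 via w0Rw0]
5. ~r, w0   [~|-rule on 4]
6. ~q, w0   [~|-rule on 4]
7. ~((s & r) -> s), w1   [~[]-rule on 2: fresh world w1, w0Rw1]
8. s & r, w1   [~->-rule on 7]
9. ~s, w1   [~->-rule on 7]
10. s, w1   [&-rule on 8]
11. r, w1   [&-rule on 8]
Accessibility: w0Rw0, w0Rw1, w1Rw1
Branch closes: s and ~s both at w1.
Every branch of the negation's tableau closes; the branch above is one of them.

Valid in T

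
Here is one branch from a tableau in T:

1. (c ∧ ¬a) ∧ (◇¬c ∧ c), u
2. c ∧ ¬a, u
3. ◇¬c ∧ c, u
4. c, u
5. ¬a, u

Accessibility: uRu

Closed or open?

No world carries both an atom and its negation.

No, open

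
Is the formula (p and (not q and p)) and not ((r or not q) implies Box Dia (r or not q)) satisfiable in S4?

1. (p and (not q and p)) and not ((r or not q) implies Box Dia (r or not q)), u
2. p and (not q and p), u
3. not ((r or not q) implies Box Dia (r or not q)), u
4. p, u
5. not q and p, u
6. r or not q, u
7. not Box Dia (r or not q), u
8. not q, u
9. not Dia (r or not q), v
10. not (r or not q), v
11. not r, v
12. q, v
Accessibility: uRu, uRv, vRv

Satisfiable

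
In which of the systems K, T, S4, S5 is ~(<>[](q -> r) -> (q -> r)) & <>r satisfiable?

S5-tableau for the formula:
1. ~(<>[](q -> r) -> (q -> r)) & <>r, 0
2. ~(<>[](q -> r) -> (q -> r)), 0
3. <>r, 0
4. <>[](q -> r), 0
5. ~(q -> r), 0
6. q, 0
7. ~r, 0
8. r, 1
9. [](q -> r), 2
10. q -> r, 0
11. q -> r, 1
12. q -> r, 2
13. r, 0
Accessibility: 0R0, 0R1, 0R2, 1R0, 1R1, 1R2, 2R0, 2R1, 2R2
Branch closes: r and ~r both at 0.
Every branch closes (one shown): unsatisfiable in S5.
S4-tableau for the formula:
1. ~(<>[](q -> r) -> (q -> r)) & <>r, 0
2. ~(<>[](q -> r) -> (q -> r)), 0
3. <>r, 0
4. <>[](q -> r), 0
5. ~(q -> r), 0
6. q, 0
7. ~r, 0
8. r, 1
9. [](q -> r), 2
10. q -> r, 2
11. r, 2
Accessibility: 0R0, 0R1, 0R2, 1R1, 2R2
Complete open branch: satisfiable in S4, hence also in K, T (this S4-model is also a K-model and a T-model).

K, T, S4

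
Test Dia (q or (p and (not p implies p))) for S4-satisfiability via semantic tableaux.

Satisfiable

1. Dia (q or (p and (not p implies p))), u
2. q or (p and (not p implies p)), v   [Dia-rule on 1: fresh world v, uRv]
3. p and (not p implies p), v   [or-rule on 2 (branches; this branch)]
4. p, v   [and-rule on 3]
5. not p implies p, v   [and-rule on 3]
Accessibility: uRu, uRv, vRv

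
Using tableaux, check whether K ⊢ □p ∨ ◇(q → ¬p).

Yes, valid

Tableau for the negation ¬(□p ∨ ◇(q → ¬p)):
1. ¬(□p ∨ ◇(q → ¬p)), 0
2. ¬□p, 0
3. ¬◇(q → ¬p), 0
4. ¬p, 1
5. ¬(q → ¬p), 1
6. q, 1
7. p, 1
Accessibility: 0R1
Branch closes: p and ¬p both at 1.
All branches of the negation close; one closing branch shown above.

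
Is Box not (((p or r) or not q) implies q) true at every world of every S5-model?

Not valid

Tableau for the negation not Box not (((p or r) or not q) implies q):
1. not Box not (((p or r) or not q) implies q), u
2. ((p or r) or not q) implies q, v
3. q, v
Accessibility: uRu, uRv, vRu, vRv
The negation has an open branch (countermodel exists).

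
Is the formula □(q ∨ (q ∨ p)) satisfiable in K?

1. □(q ∨ (q ∨ p)), u

Yes, satisfiable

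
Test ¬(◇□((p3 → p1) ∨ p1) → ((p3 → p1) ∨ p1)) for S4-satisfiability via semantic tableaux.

Yes, satisfiable

1. ¬(◇□((p3 → p1) ∨ p1) → ((p3 → p1) ∨ p1)), u
2. ◇□((p3 → p1) ∨ p1), u
3. ¬((p3 → p1) ∨ p1), u
4. ¬(p3 → p1), u
5. ¬p1, u
6. p3, u
7. □((p3 → p1) ∨ p1), v
8. (p3 → p1) ∨ p1, v
9. p1, v
Accessibility: uRu, uRv, vRv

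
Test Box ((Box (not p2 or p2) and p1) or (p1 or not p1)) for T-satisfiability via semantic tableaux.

1. Box ((Box (not p2 or p2) and p1) or (p1 or not p1)), w0
2. (Box (not p2 or p2) and p1) or (p1 or not p1), w0
3. p1 or not p1, w0
4. not p1, w0
Accessibility: w0Rw0

Satisfiable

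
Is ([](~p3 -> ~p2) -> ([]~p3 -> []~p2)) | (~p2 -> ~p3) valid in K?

Yes, valid

Tableau for the negation ~(([](~p3 -> ~p2) -> ([]~p3 -> []~p2)) | (~p2 -> ~p3)):
1. ~(([](~p3 -> ~p2) -> ([]~p3 -> []~p2)) | (~p2 -> ~p3)), u
2. ~([](~p3 -> ~p2) -> ([]~p3 -> []~p2)), u   [~|-rule on 1]
3. ~(~p2 -> ~p3), u   [~|-rule on 1]
4. [](~p3 -> ~p2), u   [~->-rule on 2]
5. ~([]~p3 -> []~p2), u   [~->-rule on 2]
6. ~p2, u   [~->-rule on 3]
7. p3, u   [~->-rule on 3]
8. []~p3, u   [~->-rule on 5]
9. ~[]~p2, u   [~->-rule on 5]
10. p2, v   [~[]-rule on 9: fresh world v, uRv]
11. ~p3 -> ~p2, v   [[]-rule on 4 via uRv]
12. ~p3, v   [[]-rule on 8 via uRv]
13. ~p2, v   [->-rule on 11 (branches; this branch)]
Accessibility: uRv
Branch closes: p2 and ~p2 both at v.
All branches of the negation close; one closing branch shown above.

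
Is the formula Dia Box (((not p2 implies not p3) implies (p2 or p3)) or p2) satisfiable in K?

Yes, satisfiable

1. Dia Box (((not p2 implies not p3) implies (p2 or p3)) or p2), 0
2. Box (((not p2 implies not p3) implies (p2 or p3)) or p2), 1   [Dia-rule on 1: fresh world 1, 0R1]
Accessibility: 0R1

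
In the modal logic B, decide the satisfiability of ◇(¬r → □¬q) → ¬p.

Satisfiable

1. ◇(¬r → □¬q) → ¬p, w0
2. ¬p, w0   [→-rule on 1 (branches; this branch)]
Accessibility: w0Rw0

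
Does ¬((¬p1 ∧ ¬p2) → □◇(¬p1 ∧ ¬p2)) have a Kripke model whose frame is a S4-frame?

1. ¬((¬p1 ∧ ¬p2) → □◇(¬p1 ∧ ¬p2)), w0
2. ¬p1 ∧ ¬p2, w0
3. ¬□◇(¬p1 ∧ ¬p2), w0
4. ¬p1, w0
5. ¬p2, w0
6. ¬◇(¬p1 ∧ ¬p2), w1
7. ¬(¬p1 ∧ ¬p2), w1
8. p2, w1
Accessibility: w0Rw0, w0Rw1, w1Rw1

Satisfiable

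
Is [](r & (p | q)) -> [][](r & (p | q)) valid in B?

Tableau for the negation ~([](r & (p | q)) -> [][](r & (p | q))):
1. ~([](r & (p | q)) -> [][](r & (p | q))), u
2. [](r & (p | q)), u   [~->-rule on 1]
3. ~[][](r & (p | q)), u   [~->-rule on 1]
4. r & (p | q), u   [[]-rule on 2 via uRu]
5. r, u   [&-rule on 4]
6. p | q, u   [&-rule on 4]
7. q, u   [|-rule on 6 (branches; this branch)]
8. ~[](r & (p | q)), v   [~[]-rule on 3: fresh world v, uRv]
9. r & (p | q), v   [[]-rule on 2 via uRv]
10. r, v   [&-rule on 9]
11. p | q, v   [&-rule on 9]
12. q, v   [|-rule on 11 (branches; this branch)]
13. ~(r & (p | q)), w   [~[]-rule on 8: fresh world w, vRw]
14. ~(p | q), w   [~&-rule on 13 (branches; this branch)]
15. ~p, w   [~|-rule on 14]
16. ~q, w   [~|-rule on 14]
Accessibility: uRu, uRv, vRu, vRv, vRw, wRv, wRw
The negation has an open branch (countermodel exists).

No, not valid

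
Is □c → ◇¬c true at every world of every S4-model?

Tableau for the negation ¬(□c → ◇¬c):
1. ¬(□c → ◇¬c), w0
2. □c, w0   [¬→-rule on 1]
3. ¬◇¬c, w0   [¬→-rule on 1]
4. c, w0   [□-rule on 2 via w0Rw0]
Accessibility: w0Rw0
The negation has an open branch (countermodel exists).

Invalid (countermodel exists)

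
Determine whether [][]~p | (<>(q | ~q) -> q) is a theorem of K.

No, not valid

Tableau for the negation ~([][]~p | (<>(q | ~q) -> q)):
1. ~([][]~p | (<>(q | ~q) -> q)), u
2. ~[][]~p, u   [~|-rule on 1]
3. ~(<>(q | ~q) -> q), u   [~|-rule on 1]
4. <>(q | ~q), u   [~->-rule on 3]
5. ~q, u   [~->-rule on 3]
6. ~[]~p, v   [~[]-rule on 2: fresh world v, uRv]
7. q | ~q, w   [<>-rule on 4: fresh world w, uRw]
8. ~q, w   [|-rule on 7 (branches; this branch)]
9. p, x   [~[]-rule on 6: fresh world x, vRx]
Accessibility: uRv, uRw, vRx
The negation has an open branch (countermodel exists).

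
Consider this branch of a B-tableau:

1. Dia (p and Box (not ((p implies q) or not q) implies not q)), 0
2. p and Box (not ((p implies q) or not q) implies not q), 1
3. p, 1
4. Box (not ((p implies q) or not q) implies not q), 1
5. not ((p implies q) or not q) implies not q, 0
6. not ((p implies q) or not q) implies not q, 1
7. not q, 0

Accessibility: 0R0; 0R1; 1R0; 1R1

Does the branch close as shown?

No, open

No atom appears with both signs at the same world.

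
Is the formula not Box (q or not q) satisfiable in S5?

No, unsatisfiable

1. not Box (q or not q), w0
2. not (q or not q), w1
3. not q, w1
4. q, w1
Accessibility: w0Rw0, w0Rw1, w1Rw0, w1Rw1
Branch closes: q and not q both at w1.
All branches of the tableau close; one closing branch shown above.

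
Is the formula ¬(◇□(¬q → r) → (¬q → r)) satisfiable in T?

Satisfiable

1. ¬(◇□(¬q → r) → (¬q → r)), w0
2. ◇□(¬q → r), w0
3. ¬(¬q → r), w0
4. ¬q, w0
5. ¬r, w0
6. □(¬q → r), w1
7. ¬q → r, w1
8. r, w1
Accessibility: w0Rw0, w0Rw1, w1Rw1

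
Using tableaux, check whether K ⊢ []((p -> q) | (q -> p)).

Tableau for the negation ~[]((p -> q) | (q -> p)):
1. ~[]((p -> q) | (q -> p)), w0
2. ~((p -> q) | (q -> p)), w1
3. ~(p -> q), w1
4. ~(q -> p), w1
5. p, w1
6. ~q, w1
7. q, w1
8. ~p, w1
Accessibility: w0Rw1
Branch closes: q and ~q both at w1.
All branches of the negation close; one closing branch shown above.

Yes, valid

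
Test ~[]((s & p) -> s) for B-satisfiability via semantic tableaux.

1. ~[]((s & p) -> s), 0
2. ~((s & p) -> s), 1   [~[]-rule on 1: fresh world 1, 0R1]
3. s & p, 1   [~->-rule on 2]
4. ~s, 1   [~->-rule on 2]
5. s, 1   [&-rule on 3]
6. p, 1   [&-rule on 3]
Accessibility: 0R0, 0R1, 1R0, 1R1
Branch closes: s and ~s both at 1.
Every branch closes; the branch above is one of them.

Unsatisfiable (every branch closes)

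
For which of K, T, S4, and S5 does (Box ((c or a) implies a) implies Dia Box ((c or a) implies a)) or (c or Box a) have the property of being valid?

T-tableau for the negation not ((Box ((c or a) implies a) implies Dia Box ((c or a) implies a)) or (c or Box a)):
1. not ((Box ((c or a) implies a) implies Dia Box ((c or a) implies a)) or (c or Box a)), w0
2. not (Box ((c or a) implies a) implies Dia Box ((c or a) implies a)), w0
3. not (c or Box a), w0
4. Box ((c or a) implies a), w0
5. not Dia Box ((c or a) implies a), w0
6. not c, w0
7. not Box a, w0
8. (c or a) implies a, w0
9. not Box ((c or a) implies a), w0
10. not (c or a), w0
11. not a, w0
12. not a, w1
13. (c or a) implies a, w1
14. not Box ((c or a) implies a), w1
15. not (c or a), w1
16. not c, w1
17. not ((c or a) implies a), w2
18. c or a, w2
19. not a, w2
20. (c or a) implies a, w2
21. not Box ((c or a) implies a), w2
22. c, w2
23. not (c or a), w2
24. not c, w2
Accessibility: w0Rw0, w0Rw1, w0Rw2, w1Rw1, w2Rw2
Branch closes: c and not c both at w2.
Every branch closes (one shown): valid in T, hence also in S4, S5 (every theorem of T is a theorem of S4 and S5).
K-tableau for the negation not ((Box ((c or a) implies a) implies Dia Box ((c or a) implies a)) or (c or Box a)):
1. not ((Box ((c or a) implies a) implies Dia Box ((c or a) implies a)) or (c or Box a)), w0
2. not (Box ((c or a) implies a) implies Dia Box ((c or a) implies a)), w0
3. not (c or Box a), w0
4. Box ((c or a) implies a), w0
5. not Dia Box ((c or a) implies a), w0
6. not c, w0
7. not Box a, w0
8. not a, w1
9. (c or a) implies a, w1
10. not Box ((c or a) implies a), w1
11. not (c or a), w1
12. not c, w1
13. not ((c or a) implies a), w2
14. c or a, w2
15. not a, w2
16. c, w2
Accessibility: w0Rw1, w1Rw2
Complete open branch: countermodel on a K-frame, so not valid in K.

T, S4, S5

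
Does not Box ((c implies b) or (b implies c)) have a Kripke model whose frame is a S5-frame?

1. not Box ((c implies b) or (b implies c)), u
2. not ((c implies b) or (b implies c)), v
3. not (c implies b), v
4. not (b implies c), v
5. c, v
6. not b, v
7. b, v
8. not c, v
Accessibility: uRu, uRv, vRu, vRv
Branch closes: b and not b both at v.
(One branch shown.) All branches close.

Unsatisfiable (every branch closes)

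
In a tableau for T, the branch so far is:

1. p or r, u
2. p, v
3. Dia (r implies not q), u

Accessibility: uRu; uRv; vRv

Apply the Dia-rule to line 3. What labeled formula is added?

a fresh world w with uRw, and r implies not q at w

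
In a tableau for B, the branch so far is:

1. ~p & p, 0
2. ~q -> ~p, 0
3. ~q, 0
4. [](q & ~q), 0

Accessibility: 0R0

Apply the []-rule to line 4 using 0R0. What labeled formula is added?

q & ~q, 0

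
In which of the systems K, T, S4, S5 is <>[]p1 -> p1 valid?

S5

S5-tableau for the negation ~(<>[]p1 -> p1):
1. ~(<>[]p1 -> p1), 0
2. <>[]p1, 0
3. ~p1, 0
4. []p1, 1
5. p1, 0
Accessibility: 0R0, 0R1, 1R0, 1R1
Branch closes: p1 and ~p1 both at 0.
Every branch closes (one shown): valid in S5.
S4-tableau for the negation ~(<>[]p1 -> p1):
1. ~(<>[]p1 -> p1), 0
2. <>[]p1, 0
3. ~p1, 0
4. []p1, 1
5. p1, 1
Accessibility: 0R0, 0R1, 1R1
Complete open branch: countermodel on an S4-frame, so not valid in S4, nor in K, T (the same frame is also a K-frame and a T-frame).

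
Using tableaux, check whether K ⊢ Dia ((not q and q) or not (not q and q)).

Tableau for the negation not Dia ((not q and q) or not (not q and q)):
1. not Dia ((not q and q) or not (not q and q)), 0
The negation has an open branch (countermodel exists).

Invalid (countermodel exists)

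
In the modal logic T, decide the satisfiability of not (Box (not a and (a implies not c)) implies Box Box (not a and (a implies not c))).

Satisfiable (open branch found)

1. not (Box (not a and (a implies not c)) implies Box Box (not a and (a implies not c))), 0
2. Box (not a and (a implies not c)), 0
3. not Box Box (not a and (a implies not c)), 0
4. not a and (a implies not c), 0
5. not a, 0
6. a implies not c, 0
7. not c, 0
8. not Box (not a and (a implies not c)), 1
9. not a and (a implies not c), 1
10. not a, 1
11. a implies not c, 1
12. not c, 1
13. not (not a and (a implies not c)), 2
14. not (a implies not c), 2
15. a, 2
16. c, 2
Accessibility: 0R0, 0R1, 1R1, 1R2, 2R2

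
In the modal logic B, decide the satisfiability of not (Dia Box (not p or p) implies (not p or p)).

Unsatisfiable

1. not (Dia Box (not p or p) implies (not p or p)), w0
2. Dia Box (not p or p), w0
3. not (not p or p), w0
4. p, w0
5. not p, w0
Accessibility: w0Rw0
Branch closes: p and not p both at w0.
All branches of the tableau close; one closing branch shown above.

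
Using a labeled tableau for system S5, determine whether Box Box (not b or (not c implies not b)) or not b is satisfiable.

Satisfiable

1. Box Box (not b or (not c implies not b)) or not b, u
2. not b, u
Accessibility: uRu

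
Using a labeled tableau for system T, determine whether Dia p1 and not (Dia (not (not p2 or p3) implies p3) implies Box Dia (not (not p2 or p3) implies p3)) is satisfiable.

1. Dia p1 and not (Dia (not (not p2 or p3) implies p3) implies Box Dia (not (not p2 or p3) implies p3)), u
2. Dia p1, u
3. not (Dia (not (not p2 or p3) implies p3) implies Box Dia (not (not p2 or p3) implies p3)), u
4. Dia (not (not p2 or p3) implies p3), u
5. not Box Dia (not (not p2 or p3) implies p3), u
6. p1, v
7. not (not p2 or p3) implies p3, w
8. p3, w
9. not Dia (not (not p2 or p3) implies p3), x
10. not (not (not p2 or p3) implies p3), x
11. not (not p2 or p3), x
12. not p3, x
13. p2, x
Accessibility: uRu, uRv, uRw, uRx, vRv, wRw, xRx

Yes, satisfiable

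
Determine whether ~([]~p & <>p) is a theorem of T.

Tableau for the negation []~p & <>p:
1. []~p & <>p, w0
2. []~p, w0
3. <>p, w0
4. ~p, w0
5. p, w1
6. ~p, w1
Accessibility: w0Rw0, w0Rw1, w1Rw1
Branch closes: p and ~p both at w1.
All branches of the negation close; one closing branch shown above.

Valid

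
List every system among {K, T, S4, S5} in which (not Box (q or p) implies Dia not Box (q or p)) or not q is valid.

T, S4, S5

T-tableau for the negation not ((not Box (q or p) implies Dia not Box (q or p)) or not q):
1. not ((not Box (q or p) implies Dia not Box (q or p)) or not q), w0
2. not (not Box (q or p) implies Dia not Box (q or p)), w0   [neg-or-rule on 1]
3. q, w0   [neg-or-rule on 1]
4. not Box (q or p), w0   [neg-implies-rule on 2]
5. not Dia not Box (q or p), w0   [neg-implies-rule on 2]
6. Box (q or p), w0   [neg-Dia-rule on 5 via w0Rw0]
7. q or p, w0   [Box-rule on 6 via w0Rw0]
8. p, w0   [or-rule on 7 (branches; this branch)]
9. not (q or p), w1   [neg-Box-rule on 4: fresh world w1, w0Rw1]
10. not q, w1   [neg-or-rule on 9]
11. not p, w1   [neg-or-rule on 9]
12. Box (q or p), w1   [neg-Dia-rule on 5 via w0Rw1]
13. q or p, w1   [Box-rule on 6 via w0Rw1]
14. p, w1   [or-rule on 13 (branches; this branch)]
Accessibility: w0Rw0, w0Rw1, w1Rw1
Branch closes: p and not p both at w1.
Every branch closes (one shown): valid in T, hence also in S4, S5 (every theorem of T is a theorem of S4 and S5).
K-tableau for the negation not ((not Box (q or p) implies Dia not Box (q or p)) or not q):
1. not ((not Box (q or p) implies Dia not Box (q or p)) or not q), w0
2. not (not Box (q or p) implies Dia not Box (q or p)), w0   [neg-or-rule on 1]
3. q, w0   [neg-or-rule on 1]
4. not Box (q or p), w0   [neg-implies-rule on 2]
5. not Dia not Box (q or p), w0   [neg-implies-rule on 2]
6. not (q or p), w1   [neg-Box-rule on 4: fresh world w1, w0Rw1]
7. not q, w1   [neg-or-rule on 6]
8. not p, w1   [neg-or-rule on 6]
9. Box (q or p), w1   [neg-Dia-rule on 5 via w0Rw1]
Accessibility: w0Rw1
Complete open branch: countermodel on a K-frame, so not valid in K.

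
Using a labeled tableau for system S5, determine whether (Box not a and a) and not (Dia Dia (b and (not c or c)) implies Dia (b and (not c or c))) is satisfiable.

1. (Box not a and a) and not (Dia Dia (b and (not c or c)) implies Dia (b and (not c or c))), w0
2. Box not a and a, w0
3. not (Dia Dia (b and (not c or c)) implies Dia (b and (not c or c))), w0
4. Box not a, w0
5. a, w0
6. Dia Dia (b and (not c or c)), w0
7. not Dia (b and (not c or c)), w0
8. not a, w0
Accessibility: w0Rw0
Branch closes: a and not a both at w0.
(One branch shown.) All branches close.

Unsatisfiable (every branch closes)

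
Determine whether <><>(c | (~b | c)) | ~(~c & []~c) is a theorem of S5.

Invalid (countermodel exists)

Tableau for the negation ~(<><>(c | (~b | c)) | ~(~c & []~c)):
1. ~(<><>(c | (~b | c)) | ~(~c & []~c)), u
2. ~<><>(c | (~b | c)), u
3. ~c & []~c, u
4. ~c, u
5. []~c, u
6. ~<>(c | (~b | c)), u
7. ~(c | (~b | c)), u
8. ~(~b | c), u
9. b, u
Accessibility: uRu
The negation has an open branch (countermodel exists).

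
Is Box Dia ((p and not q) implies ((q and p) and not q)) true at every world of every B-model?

No, not valid

Tableau for the negation not Box Dia ((p and not q) implies ((q and p) and not q)):
1. not Box Dia ((p and not q) implies ((q and p) and not q)), w0
2. not Dia ((p and not q) implies ((q and p) and not q)), w1
3. not ((p and not q) implies ((q and p) and not q)), w0
4. p and not q, w0
5. not ((q and p) and not q), w0
6. p, w0
7. not q, w0
8. not ((p and not q) implies ((q and p) and not q)), w1
9. p and not q, w1
10. not ((q and p) and not q), w1
11. p, w1
12. not q, w1
13. not (q and p), w0
14. not (q and p), w1
Accessibility: w0Rw0, w0Rw1, w1Rw0, w1Rw1
The negation has an open branch (countermodel exists).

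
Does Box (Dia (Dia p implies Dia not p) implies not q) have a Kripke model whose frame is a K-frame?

Satisfiable

1. Box (Dia (Dia p implies Dia not p) implies not q), u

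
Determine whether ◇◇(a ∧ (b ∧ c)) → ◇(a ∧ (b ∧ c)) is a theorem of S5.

Tableau for the negation ¬(◇◇(a ∧ (b ∧ c)) → ◇(a ∧ (b ∧ c))):
1. ¬(◇◇(a ∧ (b ∧ c)) → ◇(a ∧ (b ∧ c))), 0
2. ◇◇(a ∧ (b ∧ c)), 0
3. ¬◇(a ∧ (b ∧ c)), 0
4. ¬(a ∧ (b ∧ c)), 0
5. ¬(b ∧ c), 0
6. ¬c, 0
7. ◇(a ∧ (b ∧ c)), 1
8. ¬(a ∧ (b ∧ c)), 1
9. ¬(b ∧ c), 1
10. ¬c, 1
11. a ∧ (b ∧ c), 2
12. a, 2
13. b ∧ c, 2
14. b, 2
15. c, 2
16. ¬(a ∧ (b ∧ c)), 2
17. ¬(b ∧ c), 2
18. ¬c, 2
Accessibility: 0R0, 0R1, 0R2, 1R0, 1R1, 1R2, 2R0, 2R1, 2R2
Branch closes: c and ¬c both at 2.
Every branch of the negation's tableau closes; the branch above is one of them.

Valid in S5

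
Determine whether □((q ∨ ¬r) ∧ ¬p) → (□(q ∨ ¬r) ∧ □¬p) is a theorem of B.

Tableau for the negation ¬(□((q ∨ ¬r) ∧ ¬p) → (□(q ∨ ¬r) ∧ □¬p)):
1. ¬(□((q ∨ ¬r) ∧ ¬p) → (□(q ∨ ¬r) ∧ □¬p)), w0
2. □((q ∨ ¬r) ∧ ¬p), w0
3. ¬(□(q ∨ ¬r) ∧ □¬p), w0
4. (q ∨ ¬r) ∧ ¬p, w0
5. q ∨ ¬r, w0
6. ¬p, w0
7. ¬□(q ∨ ¬r), w0
8. ¬r, w0
9. ¬(q ∨ ¬r), w1
10. ¬q, w1
11. r, w1
12. (q ∨ ¬r) ∧ ¬p, w1
13. q ∨ ¬r, w1
14. ¬p, w1
15. ¬r, w1
Accessibility: w0Rw0, w0Rw1, w1Rw0, w1Rw1
Branch closes: r and ¬r both at w1.
All branches of the negation close; one closing branch shown above.

Valid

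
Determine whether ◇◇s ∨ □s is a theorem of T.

No, not valid

Tableau for the negation ¬(◇◇s ∨ □s):
1. ¬(◇◇s ∨ □s), u
2. ¬◇◇s, u
3. ¬□s, u
4. ¬◇s, u
5. ¬s, u
6. ¬s, v
7. ¬◇s, v
Accessibility: uRu, uRv, vRv
The negation has an open branch (countermodel exists).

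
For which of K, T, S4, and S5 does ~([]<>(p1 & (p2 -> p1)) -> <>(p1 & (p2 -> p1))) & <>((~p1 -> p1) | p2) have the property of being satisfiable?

T-tableau for the formula:
1. ~([]<>(p1 & (p2 -> p1)) -> <>(p1 & (p2 -> p1))) & <>((~p1 -> p1) | p2), 0
2. ~([]<>(p1 & (p2 -> p1)) -> <>(p1 & (p2 -> p1))), 0
3. <>((~p1 -> p1) | p2), 0
4. []<>(p1 & (p2 -> p1)), 0
5. ~<>(p1 & (p2 -> p1)), 0
6. <>(p1 & (p2 -> p1)), 0
7. ~(p1 & (p2 -> p1)), 0
8. ~(p2 -> p1), 0
9. p2, 0
10. ~p1, 0
11. (~p1 -> p1) | p2, 1
12. <>(p1 & (p2 -> p1)), 1
13. ~(p1 & (p2 -> p1)), 1
14. p2, 1
15. ~(p2 -> p1), 1
16. ~p1, 1
17. p1 & (p2 -> p1), 2
18. p1, 2
19. p2 -> p1, 2
20. <>(p1 & (p2 -> p1)), 2
21. ~(p1 & (p2 -> p1)), 2
22. ~(p2 -> p1), 2
23. p2, 2
24. ~p1, 2
Accessibility: 0R0, 0R1, 0R2, 1R1, 2R2
Branch closes: p1 and ~p1 both at 2.
Every branch closes (one shown): unsatisfiable in T, hence also in S4, S5 (every S4/S5-frame is a T-frame).
K-tableau for the formula:
1. ~([]<>(p1 & (p2 -> p1)) -> <>(p1 & (p2 -> p1))) & <>((~p1 -> p1) | p2), 0
2. ~([]<>(p1 & (p2 -> p1)) -> <>(p1 & (p2 -> p1))), 0
3. <>((~p1 -> p1) | p2), 0
4. []<>(p1 & (p2 -> p1)), 0
5. ~<>(p1 & (p2 -> p1)), 0
6. (~p1 -> p1) | p2, 1
7. <>(p1 & (p2 -> p1)), 1
8. ~(p1 & (p2 -> p1)), 1
9. p2, 1
10. ~(p2 -> p1), 1
11. ~p1, 1
12. p1 & (p2 -> p1), 2
13. p1, 2
14. p2 -> p1, 2
Accessibility: 0R1, 1R2
Complete open branch: satisfiable in K.

K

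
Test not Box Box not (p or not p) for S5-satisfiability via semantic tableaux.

Satisfiable (open branch found)

1. not Box Box not (p or not p), w0
2. not Box not (p or not p), w1
3. p or not p, w2
4. not p, w2
Accessibility: w0Rw0, w0Rw1, w0Rw2, w1Rw0, w1Rw1, w1Rw2, w2Rw0, w2Rw1, w2Rw2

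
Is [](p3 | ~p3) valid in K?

Valid in K

Tableau for the negation ~[](p3 | ~p3):
1. ~[](p3 | ~p3), 0
2. ~(p3 | ~p3), 1
3. ~p3, 1
4. p3, 1
Accessibility: 0R1
Branch closes: p3 and ~p3 both at 1.
Every branch of the negation's tableau closes; the branch above is one of them.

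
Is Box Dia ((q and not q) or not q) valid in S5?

Tableau for the negation not Box Dia ((q and not q) or not q):
1. not Box Dia ((q and not q) or not q), 0
2. not Dia ((q and not q) or not q), 1
3. not ((q and not q) or not q), 0
4. not (q and not q), 0
5. q, 0
6. not ((q and not q) or not q), 1
7. not (q and not q), 1
8. q, 1
Accessibility: 0R0, 0R1, 1R0, 1R1
The negation has an open branch (countermodel exists).

Invalid (countermodel exists)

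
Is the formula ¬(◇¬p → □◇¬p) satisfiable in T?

Yes, satisfiable

1. ¬(◇¬p → □◇¬p), u
2. ◇¬p, u   [¬→-rule on 1]
3. ¬□◇¬p, u   [¬→-rule on 1]
4. ¬p, v   [◇-rule on 2: fresh world v, uRv]
5. ¬◇¬p, w   [¬□-rule on 3: fresh world w, uRw]
6. p, w   [¬◇-rule on 5 via wRw]
Accessibility: uRu, uRv, uRw, vRv, wRw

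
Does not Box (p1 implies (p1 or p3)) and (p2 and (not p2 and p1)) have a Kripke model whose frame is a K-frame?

No, unsatisfiable

1. not Box (p1 implies (p1 or p3)) and (p2 and (not p2 and p1)), 0
2. not Box (p1 implies (p1 or p3)), 0
3. p2 and (not p2 and p1), 0
4. p2, 0
5. not p2 and p1, 0
6. not p2, 0
7. p1, 0
Branch closes: p2 and not p2 both at 0.
All branches of the tableau close; one closing branch shown above.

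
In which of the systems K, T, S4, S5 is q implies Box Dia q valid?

S5

S4-tableau for the negation not (q implies Box Dia q):
1. not (q implies Box Dia q), u
2. q, u
3. not Box Dia q, u
4. not Dia q, v
5. not q, v
Accessibility: uRu, uRv, vRv
Complete open branch: countermodel on an S4-frame, so not valid in S4, nor in K, T (the same frame is also a K-frame and a T-frame).
S5-tableau for the negation not (q implies Box Dia q):
1. not (q implies Box Dia q), u
2. q, u
3. not Box Dia q, u
4. not Dia q, v
5. not q, u
Accessibility: uRu, uRv, vRu, vRv
Branch closes: q and not q both at u.
Every branch closes (one shown): valid in S5.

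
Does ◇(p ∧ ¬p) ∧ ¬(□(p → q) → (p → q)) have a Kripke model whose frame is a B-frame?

Unsatisfiable

1. ◇(p ∧ ¬p) ∧ ¬(□(p → q) → (p → q)), u
2. ◇(p ∧ ¬p), u
3. ¬(□(p → q) → (p → q)), u
4. □(p → q), u
5. ¬(p → q), u
6. p, u
7. ¬q, u
8. p → q, u
9. q, u
Accessibility: uRu
Branch closes: q and ¬q both at u.
(One branch shown.) All branches close.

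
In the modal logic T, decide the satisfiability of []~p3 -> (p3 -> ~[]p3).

Satisfiable (open branch found)

1. []~p3 -> (p3 -> ~[]p3), u
2. p3 -> ~[]p3, u
3. ~[]p3, u
4. ~p3, v
Accessibility: uRu, uRv, vRv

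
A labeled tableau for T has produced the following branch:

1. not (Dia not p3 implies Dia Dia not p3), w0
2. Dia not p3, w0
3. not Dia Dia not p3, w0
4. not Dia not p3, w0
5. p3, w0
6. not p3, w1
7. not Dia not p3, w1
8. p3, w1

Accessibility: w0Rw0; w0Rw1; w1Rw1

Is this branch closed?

Both p3 and not p3 appear at w1.

Closed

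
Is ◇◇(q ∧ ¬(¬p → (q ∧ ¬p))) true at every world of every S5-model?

Tableau for the negation ¬◇◇(q ∧ ¬(¬p → (q ∧ ¬p))):
1. ¬◇◇(q ∧ ¬(¬p → (q ∧ ¬p))), 0
2. ¬◇(q ∧ ¬(¬p → (q ∧ ¬p))), 0
3. ¬(q ∧ ¬(¬p → (q ∧ ¬p))), 0
4. ¬p → (q ∧ ¬p), 0
5. q ∧ ¬p, 0
6. q, 0
7. ¬p, 0
Accessibility: 0R0
The negation has an open branch (countermodel exists).

Not valid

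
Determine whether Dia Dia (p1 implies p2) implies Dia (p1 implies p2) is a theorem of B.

Tableau for the negation not (Dia Dia (p1 implies p2) implies Dia (p1 implies p2)):
1. not (Dia Dia (p1 implies p2) implies Dia (p1 implies p2)), w0
2. Dia Dia (p1 implies p2), w0
3. not Dia (p1 implies p2), w0
4. not (p1 implies p2), w0
5. p1, w0
6. not p2, w0
7. Dia (p1 implies p2), w1
8. not (p1 implies p2), w1
9. p1, w1
10. not p2, w1
11. p1 implies p2, w2
12. p2, w2
Accessibility: w0Rw0, w0Rw1, w1Rw0, w1Rw1, w1Rw2, w2Rw1, w2Rw2
The negation has an open branch (countermodel exists).

Invalid (countermodel exists)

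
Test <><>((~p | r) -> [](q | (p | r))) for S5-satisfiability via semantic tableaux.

1. <><>((~p | r) -> [](q | (p | r))), w0
2. <>((~p | r) -> [](q | (p | r))), w1   [<>-rule on 1: fresh world w1, w0Rw1]
3. (~p | r) -> [](q | (p | r)), w2   [<>-rule on 2: fresh world w2, w1Rw2]
4. [](q | (p | r)), w2   [->-rule on 3 (branches; this branch)]
5. q | (p | r), w0   [[]-rule on 4 via w2Rw0]
6. q | (p | r), w1   [[]-rule on 4 via w2Rw1]
7. q | (p | r), w2   [[]-rule on 4 via w2Rw2]
8. p | r, w0   [|-rule on 5 (branches; this branch)]
9. p | r, w1   [|-rule on 6 (branches; this branch)]
10. p | r, w2   [|-rule on 7 (branches; this branch)]
11. r, w0   [|-rule on 8 (branches; this branch)]
12. r, w1   [|-rule on 9 (branches; this branch)]
13. r, w2   [|-rule on 10 (branches; this branch)]
Accessibility: w0Rw0, w0Rw1, w0Rw2, w1Rw0, w1Rw1, w1Rw2, w2Rw0, w2Rw1, w2Rw2

Yes, satisfiable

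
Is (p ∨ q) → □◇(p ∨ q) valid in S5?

Tableau for the negation ¬((p ∨ q) → □◇(p ∨ q)):
1. ¬((p ∨ q) → □◇(p ∨ q)), u
2. p ∨ q, u
3. ¬□◇(p ∨ q), u
4. q, u
5. ¬◇(p ∨ q), v
6. ¬(p ∨ q), u
7. ¬p, u
8. ¬q, u
Accessibility: uRu, uRv, vRu, vRv
Branch closes: q and ¬q both at u.
Every branch of the negation's tableau closes; the branch above is one of them.

Yes, valid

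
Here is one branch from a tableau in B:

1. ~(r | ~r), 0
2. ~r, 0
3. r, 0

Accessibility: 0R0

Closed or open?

Closed

Both r and ~r appear at 0.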